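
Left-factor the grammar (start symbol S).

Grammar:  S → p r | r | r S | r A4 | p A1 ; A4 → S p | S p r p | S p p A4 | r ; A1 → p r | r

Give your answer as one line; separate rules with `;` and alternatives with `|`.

S has alternatives sharing prefix 'r': factor to S → r S' with S' → ε | S | A4.
S has alternatives sharing prefix 'p': factor to S → p S'' with S'' → r | A1.
A4 has alternatives sharing prefix 'S p': factor to A4 → S p A4' with A4' → ε | r p | p A4.

S → r S' | p S''; A4 → r | S p A4'; A1 → p r | r; S' → ε | S | A4; S'' → r | A1; A4' → ε | r p | p A4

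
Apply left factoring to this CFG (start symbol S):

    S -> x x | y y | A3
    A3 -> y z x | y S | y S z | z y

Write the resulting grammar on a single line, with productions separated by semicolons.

S -> x x | y y | A3; A3 -> z y | y A3'; A3' -> z x | S A3''; A3'' -> ε | z

A3 has alternatives sharing prefix 'y': factor to A3 → y A3' with A3' → z x | S | S z.
A3' has alternatives sharing prefix 'S': factor to A3' → S A3'' with A3'' → ε | z.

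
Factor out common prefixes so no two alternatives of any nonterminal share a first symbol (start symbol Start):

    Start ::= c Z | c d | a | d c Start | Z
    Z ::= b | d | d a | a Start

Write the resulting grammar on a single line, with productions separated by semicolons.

Start has alternatives sharing prefix 'c': factor to Start → c Start1 with Start1 → Z | d.
Z has alternatives sharing prefix 'd': factor to Z → d Z1 with Z1 → ε | a.

Start ::= a | d c Start | Z | c Start1; Z ::= b | a Start | d Z1; Start1 ::= Z | d; Z1 ::= ε | a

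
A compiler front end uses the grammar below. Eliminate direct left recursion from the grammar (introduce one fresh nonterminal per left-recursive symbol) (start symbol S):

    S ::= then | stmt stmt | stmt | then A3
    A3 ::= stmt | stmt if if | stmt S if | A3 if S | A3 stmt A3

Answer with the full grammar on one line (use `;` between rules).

S ::= then | stmt stmt | stmt | then A3; A3 ::= stmt A3' | stmt if if A3' | stmt S if A3'; A3' ::= if S A3' | stmt A3 A3' | ε

A3 is directly left-recursive.
For A3: α = {if S, stmt A3}, β = {stmt, stmt if if, stmt S if}. Rewrite as A3 → β A3' and A3' → α A3' | ε.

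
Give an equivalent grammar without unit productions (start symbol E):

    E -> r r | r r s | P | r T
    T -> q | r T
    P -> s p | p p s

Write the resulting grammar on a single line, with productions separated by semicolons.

E -> r r | r r s | r T | s p | p p s; T -> q | r T; P -> s p | p p s

Unit pairs: E ⇒* {P}.
Replace each nonterminal's rules with the union of the non-unit rules of every nonterminal it unit-derives.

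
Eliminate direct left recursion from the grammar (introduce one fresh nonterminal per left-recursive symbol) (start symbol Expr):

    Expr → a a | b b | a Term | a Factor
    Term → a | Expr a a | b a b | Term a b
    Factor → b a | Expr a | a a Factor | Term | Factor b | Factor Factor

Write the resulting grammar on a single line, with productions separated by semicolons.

Left recursion appears on Term, Factor.
For Term: α = {a b}, β = {a, Expr a a, b a b}. Rewrite as Term → β Term1 and Term1 → α Term1 | ε.
For Factor: α = {b, Factor}, β = {b a, Expr a, a a Factor, Term}. Rewrite as Factor → β Factor1 and Factor1 → α Factor1 | ε.

Expr → a a | b b | a Term | a Factor; Term → a Term1 | Expr a a Term1 | b a b Term1; Factor → b a Factor1 | Expr a Factor1 | a a Factor Factor1 | Term Factor1; Term1 → a b Term1 | ε; Factor1 → b Factor1 | Factor Factor1 | ε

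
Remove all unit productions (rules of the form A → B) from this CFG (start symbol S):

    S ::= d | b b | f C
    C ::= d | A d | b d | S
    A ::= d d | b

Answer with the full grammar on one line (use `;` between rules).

S ::= d | b b | f C; C ::= d | A d | b d | b b | f C; A ::= d d | b

Unit pairs: C ⇒* {S}.
For each unit pair (A, B), copy every non-unit production of B to A, then drop all unit productions.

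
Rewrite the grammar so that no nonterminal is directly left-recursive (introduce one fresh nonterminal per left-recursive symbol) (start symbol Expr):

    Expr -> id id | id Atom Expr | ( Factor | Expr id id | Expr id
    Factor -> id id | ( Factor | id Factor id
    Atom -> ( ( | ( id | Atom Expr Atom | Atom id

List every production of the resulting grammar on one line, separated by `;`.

Expr -> id id Expr1 | id Atom Expr Expr1 | ( Factor Expr1; Factor -> id id | ( Factor | id Factor id; Atom -> ( ( Atom1 | ( id Atom1; Expr1 -> id id Expr1 | id Expr1 | eps; Atom1 -> Expr Atom Atom1 | id Atom1 | eps

Directly left-recursive nonterminals: Expr, Atom.
For Expr: α = {id id, id}, β = {id id, id Atom Expr, ( Factor}. Rewrite as Expr → β Expr1 and Expr1 → α Expr1 | ε.
For Atom: α = {Expr Atom, id}, β = {( (, ( id}. Rewrite as Atom → β Atom1 and Atom1 → α Atom1 | ε.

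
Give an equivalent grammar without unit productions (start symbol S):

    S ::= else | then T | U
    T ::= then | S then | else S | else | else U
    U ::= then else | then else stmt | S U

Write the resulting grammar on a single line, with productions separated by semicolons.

Unit pairs: S ⇒* {U}.
For each unit pair (A, B), copy every non-unit production of B to A, then drop all unit productions.

S ::= then else | then else stmt | S U | else | then T; T ::= then | S then | else S | else | else U; U ::= then else | then else stmt | S U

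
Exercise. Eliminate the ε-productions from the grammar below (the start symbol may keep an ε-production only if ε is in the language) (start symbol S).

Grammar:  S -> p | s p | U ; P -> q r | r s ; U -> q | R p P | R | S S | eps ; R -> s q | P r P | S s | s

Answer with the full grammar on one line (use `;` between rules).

S -> p | s p | U | eps; P -> q r | r s; U -> q | R p P | R | S S | S; R -> s q | P r P | S s | s

Nullable set = {S, U}.
ε ∈ L(G) since S is nullable, so keep S → ε.
Expand every rule over subsets of its nullable positions: U → S S gives S S | S. R → S s gives S s | s.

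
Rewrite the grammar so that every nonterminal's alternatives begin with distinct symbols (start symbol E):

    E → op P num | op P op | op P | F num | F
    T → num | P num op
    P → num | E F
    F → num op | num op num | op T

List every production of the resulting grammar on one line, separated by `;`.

E has alternatives sharing prefix 'op P': factor to E → op P E' with E' → num | op | ε.
E has alternatives sharing prefix 'F': factor to E → F E'' with E'' → num | ε.
F has alternatives sharing prefix 'num op': factor to F → num op F' with F' → ε | num.

E → op P E' | F E''; T → num | P num op; P → num | E F; F → op T | num op F'; E' → num | op | epsilon; E'' → num | epsilon; F' → epsilon | num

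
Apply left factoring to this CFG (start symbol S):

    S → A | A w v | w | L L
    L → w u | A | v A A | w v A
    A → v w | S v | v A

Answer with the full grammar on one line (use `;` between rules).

S → w | L L | A S'; L → A | v A A | w L'; A → S v | v A'; S' → ε | w v; L' → u | v A; A' → w | A

S has alternatives sharing prefix 'A': factor to S → A S' with S' → ε | w v.
L has alternatives sharing prefix 'w': factor to L → w L' with L' → u | v A.
A has alternatives sharing prefix 'v': factor to A → v A' with A' → w | A.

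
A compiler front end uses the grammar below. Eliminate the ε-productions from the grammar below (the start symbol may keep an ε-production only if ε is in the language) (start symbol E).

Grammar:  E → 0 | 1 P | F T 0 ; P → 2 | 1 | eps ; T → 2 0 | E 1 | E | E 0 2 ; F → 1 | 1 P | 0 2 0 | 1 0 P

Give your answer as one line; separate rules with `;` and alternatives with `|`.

E → 0 | 1 P | 1 | F T 0; P → 2 | 1; T → 2 0 | E 1 | E | E 0 2; F → 1 | 1 P | 0 2 0 | 1 0 P | 1 0

Nullable nonterminals: {P}.
ε ∉ L(G), so no ε-production is kept.
For each production, add variants omitting each subset of nullable occurrences: E → 1 P gives 1 P | 1. F → 1 0 P gives 1 0 P | 1 0.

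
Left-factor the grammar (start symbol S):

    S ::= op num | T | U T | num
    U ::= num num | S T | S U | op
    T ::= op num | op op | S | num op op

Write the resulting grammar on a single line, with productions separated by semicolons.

U has alternatives sharing prefix 'S': factor to U → S U' with U' → T | U.
T has alternatives sharing prefix 'op': factor to T → op T' with T' → num | op.

S ::= op num | T | U T | num; U ::= num num | op | S U'; T ::= S | num op op | op T'; U' ::= T | U; T' ::= num | op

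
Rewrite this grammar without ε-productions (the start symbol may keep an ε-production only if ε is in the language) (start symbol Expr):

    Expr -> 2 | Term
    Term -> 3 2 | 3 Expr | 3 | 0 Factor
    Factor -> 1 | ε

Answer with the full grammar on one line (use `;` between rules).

Expr -> 2 | Term; Term -> 3 2 | 3 Expr | 3 | 0 Factor | 0; Factor -> 1

The nullable symbols are {Factor}.
ε ∉ L(G), so no ε-production is kept.
For each production, add variants omitting each subset of nullable occurrences: Term → 0 Factor gives 0 Factor | 0.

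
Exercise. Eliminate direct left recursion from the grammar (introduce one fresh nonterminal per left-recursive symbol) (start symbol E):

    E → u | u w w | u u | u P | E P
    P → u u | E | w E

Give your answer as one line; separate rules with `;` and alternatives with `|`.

E is directly left-recursive.
For E: α = {P}, β = {u, u w w, u u, u P}. Rewrite as E → β E' and E' → α E' | ε.

E → u E' | u w w E' | u u E' | u P E'; P → u u | E | w E; E' → P E' | eps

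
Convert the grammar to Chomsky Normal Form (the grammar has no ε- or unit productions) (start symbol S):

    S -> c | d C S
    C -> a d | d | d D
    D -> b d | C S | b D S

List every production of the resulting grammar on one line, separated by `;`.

Introduce a nonterminal for each terminal appearing in a rule of length ≥ 2: X1 → d, X2 → a, X3 → b.
Binarize each right-hand side of length ≥ 3 by chaining fresh nonterminals (Y1, Y2, …): affected rules were S → X1 C S; D → X3 D S.

S -> c | X1 Y1; C -> X2 X1 | d | X1 D; D -> X3 X1 | C S | X3 Y2; X1 -> d; X2 -> a; X3 -> b; Y1 -> C S; Y2 -> D S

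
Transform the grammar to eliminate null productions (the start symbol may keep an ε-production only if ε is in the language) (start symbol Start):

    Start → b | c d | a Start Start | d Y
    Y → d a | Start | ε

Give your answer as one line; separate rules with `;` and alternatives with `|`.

Start → b | c d | a Start Start | d Y | d; Y → d a | Start

The nullable symbols are {Y}.
ε ∉ L(G), so no ε-production is kept.
For each production, add variants omitting each subset of nullable occurrences: Start → d Y gives d Y | d.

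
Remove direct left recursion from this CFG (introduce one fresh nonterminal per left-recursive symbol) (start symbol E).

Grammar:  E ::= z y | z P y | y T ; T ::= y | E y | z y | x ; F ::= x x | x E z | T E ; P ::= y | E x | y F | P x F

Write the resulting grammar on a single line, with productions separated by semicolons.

E ::= z y | z P y | y T; T ::= y | E y | z y | x; F ::= x x | x E z | T E; P ::= y P' | E x P' | y F P'; P' ::= x F P' | eps

Directly left-recursive nonterminal: P.
For P: α = {x F}, β = {y, E x, y F}. Rewrite as P → β P' and P' → α P' | ε.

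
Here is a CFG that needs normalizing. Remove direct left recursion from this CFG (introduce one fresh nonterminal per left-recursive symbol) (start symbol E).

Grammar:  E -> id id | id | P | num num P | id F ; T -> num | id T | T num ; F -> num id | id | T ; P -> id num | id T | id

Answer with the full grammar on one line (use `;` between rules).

Directly left-recursive nonterminal: T.
For T: α = {num}, β = {num, id T}. Rewrite as T → β T' and T' → α T' | ε.

E -> id id | id | P | num num P | id F; T -> num T' | id T T'; F -> num id | id | T; P -> id num | id T | id; T' -> num T' | epsilon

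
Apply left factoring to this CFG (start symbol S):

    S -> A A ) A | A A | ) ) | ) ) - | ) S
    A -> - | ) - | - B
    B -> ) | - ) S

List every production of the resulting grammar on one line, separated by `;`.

S has alternatives sharing prefix ')': factor to S → ) S' with S' → ) | ) - | S.
S has alternatives sharing prefix 'A A': factor to S → A A S'' with S'' → ) A | ε.
A has alternatives sharing prefix '-': factor to A → - A' with A' → ε | B.
S' has alternatives sharing prefix ')': factor to S' → ) S''' with S''' → ε | -.

S -> ) S' | A A S''; A -> ) - | - A'; B -> ) | - ) S; S' -> S | ) S'''; S'' -> ) A | eps; A' -> eps | B; S''' -> eps | -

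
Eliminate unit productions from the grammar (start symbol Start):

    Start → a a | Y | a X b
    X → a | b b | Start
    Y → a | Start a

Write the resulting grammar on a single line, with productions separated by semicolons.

Unit pairs: Start ⇒* {Y}; X ⇒* {Start, Y}.
For every A with A ⇒* B via unit rules, add B's non-unit alternatives to A; then delete every rule of the form X → Y.

Start → a a | a X b | a | Start a; X → a a | a X b | a | b b | Start a; Y → a | Start a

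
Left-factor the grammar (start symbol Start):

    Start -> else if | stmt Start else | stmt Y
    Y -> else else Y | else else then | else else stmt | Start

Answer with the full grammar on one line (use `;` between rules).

Start has alternatives sharing prefix 'stmt': factor to Start → stmt Start1 with Start1 → Start else | Y.
Y has alternatives sharing prefix 'else else': factor to Y → else else Y1 with Y1 → Y | then | stmt.

Start -> else if | stmt Start1; Y -> Start | else else Y1; Start1 -> Start else | Y; Y1 -> Y | then | stmt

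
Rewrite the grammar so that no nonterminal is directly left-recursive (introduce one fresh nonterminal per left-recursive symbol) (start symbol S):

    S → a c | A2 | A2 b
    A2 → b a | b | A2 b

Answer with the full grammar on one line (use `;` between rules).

Left recursion appears on A2.
For A2: α = {b}, β = {b a, b}. Rewrite as A2 → β A2' and A2' → α A2' | ε.

S → a c | A2 | A2 b; A2 → b a A2' | b A2'; A2' → b A2' | ε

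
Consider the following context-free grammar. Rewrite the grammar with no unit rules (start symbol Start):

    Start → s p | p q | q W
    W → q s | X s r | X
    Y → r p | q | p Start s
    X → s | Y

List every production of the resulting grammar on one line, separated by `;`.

Start → s p | p q | q W; W → r p | q | p Start s | s | q s | X s r; Y → r p | q | p Start s; X → s | r p | q | p Start s

Unit pairs: W ⇒* {X, Y}; X ⇒* {Y}.
For each unit pair (A, B), copy every non-unit production of B to A, then drop all unit productions.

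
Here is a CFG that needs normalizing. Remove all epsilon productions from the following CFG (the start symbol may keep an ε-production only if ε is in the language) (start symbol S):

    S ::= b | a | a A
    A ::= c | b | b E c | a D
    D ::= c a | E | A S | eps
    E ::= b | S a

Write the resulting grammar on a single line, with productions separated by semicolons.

The nullable symbols are {D}.
ε ∉ L(G), so no ε-production is kept.
Expand every rule over subsets of its nullable positions: A → a D gives a D | a.

S ::= b | a | a A; A ::= c | b | b E c | a D | a; D ::= c a | E | A S; E ::= b | S a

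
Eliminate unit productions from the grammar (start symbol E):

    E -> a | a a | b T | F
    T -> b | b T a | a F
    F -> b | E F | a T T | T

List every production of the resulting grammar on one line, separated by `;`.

Unit pairs: E ⇒* {F, T}; F ⇒* {T}.
Replace each nonterminal's rules with the union of the non-unit rules of every nonterminal it unit-derives.

E -> a | a a | b T | b | E F | a T T | b T a | a F; T -> b | b T a | a F; F -> b | E F | a T T | b T a | a F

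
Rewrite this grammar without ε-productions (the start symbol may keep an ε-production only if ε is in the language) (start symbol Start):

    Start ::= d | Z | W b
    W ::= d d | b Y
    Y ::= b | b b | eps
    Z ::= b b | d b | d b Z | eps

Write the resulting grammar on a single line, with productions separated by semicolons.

Start ::= d | Z | W b | eps; W ::= d d | b Y | b; Y ::= b | b b; Z ::= b b | d b | d b Z

Nullable nonterminals: {Start, Y, Z}.
ε ∈ L(G) since Start is nullable, so keep Start → ε.
For each production, add variants omitting each subset of nullable occurrences: W → b Y gives b Y | b.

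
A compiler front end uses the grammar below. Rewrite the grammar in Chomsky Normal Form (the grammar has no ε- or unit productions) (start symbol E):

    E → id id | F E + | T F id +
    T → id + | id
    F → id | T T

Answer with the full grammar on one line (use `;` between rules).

Introduce a nonterminal for each terminal appearing in a rule of length ≥ 2: X1 → id, X2 → +.
Binarize each right-hand side of length ≥ 3 by chaining fresh nonterminals (Y1, Y2, …): affected rules were E → F E X2; E → T F X1 X2.

E → X1 X1 | F Y1 | T Y2; T → X1 X2 | id; F → id | T T; X1 → id; X2 → +; Y1 → E X2; Y2 → F Y3; Y3 → X1 X2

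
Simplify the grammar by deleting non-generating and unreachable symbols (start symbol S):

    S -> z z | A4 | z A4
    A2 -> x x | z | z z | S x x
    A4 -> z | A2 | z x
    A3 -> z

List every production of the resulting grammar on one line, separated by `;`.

S -> z z | A4 | z A4; A2 -> x x | z | z z | S x x; A4 -> z | A2 | z x

Generating nonterminals: {A2, A3, A4, S}.
Reachable from S after that: {A2, A4, S}.
Removed useless symbols: {A3} and every production mentioning them.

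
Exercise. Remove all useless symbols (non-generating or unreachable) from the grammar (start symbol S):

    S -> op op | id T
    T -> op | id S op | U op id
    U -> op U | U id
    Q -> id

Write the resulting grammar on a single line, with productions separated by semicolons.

S -> op op | id T; T -> op | id S op

Generating nonterminals: {Q, S, T}.
Reachable from S after that: {S, T}.
Removed useless symbols: {Q, U} and every production mentioning them.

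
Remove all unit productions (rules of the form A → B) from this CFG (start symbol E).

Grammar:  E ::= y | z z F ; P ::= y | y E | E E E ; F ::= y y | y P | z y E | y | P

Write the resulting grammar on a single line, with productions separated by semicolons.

E ::= y | z z F; P ::= y | y E | E E E; F ::= y y | y P | z y E | y | y E | E E E

Unit pairs: F ⇒* {P}.
For every A with A ⇒* B via unit rules, add B's non-unit alternatives to A; then delete every rule of the form X → Y.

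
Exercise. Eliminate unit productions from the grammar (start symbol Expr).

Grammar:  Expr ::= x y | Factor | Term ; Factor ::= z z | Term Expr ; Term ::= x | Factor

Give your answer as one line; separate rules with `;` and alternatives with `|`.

Expr ::= x | z z | Term Expr | x y; Factor ::= z z | Term Expr; Term ::= x | z z | Term Expr

Unit pairs: Expr ⇒* {Factor, Term}; Term ⇒* {Factor}.
Replace each nonterminal's rules with the union of the non-unit rules of every nonterminal it unit-derives.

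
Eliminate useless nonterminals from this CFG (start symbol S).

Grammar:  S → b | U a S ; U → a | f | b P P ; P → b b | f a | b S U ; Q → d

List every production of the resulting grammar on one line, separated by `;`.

S → b | U a S; U → a | f | b P P; P → b b | f a | b S U

Generating nonterminals: {P, Q, S, U}.
Reachable from S after that: {P, S, U}.
Removed useless symbols: {Q} and every production mentioning them.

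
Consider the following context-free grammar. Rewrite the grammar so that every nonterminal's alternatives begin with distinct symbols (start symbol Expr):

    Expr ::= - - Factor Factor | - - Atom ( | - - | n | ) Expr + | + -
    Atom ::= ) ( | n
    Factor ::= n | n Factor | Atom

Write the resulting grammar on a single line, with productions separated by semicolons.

Expr has alternatives sharing prefix '- -': factor to Expr → - - Expr1 with Expr1 → Factor Factor | Atom ( | ε.
Factor has alternatives sharing prefix 'n': factor to Factor → n Factor1 with Factor1 → ε | Factor.

Expr ::= n | ) Expr + | + - | - - Expr1; Atom ::= ) ( | n; Factor ::= Atom | n Factor1; Expr1 ::= Factor Factor | Atom ( | ε; Factor1 ::= ε | Factor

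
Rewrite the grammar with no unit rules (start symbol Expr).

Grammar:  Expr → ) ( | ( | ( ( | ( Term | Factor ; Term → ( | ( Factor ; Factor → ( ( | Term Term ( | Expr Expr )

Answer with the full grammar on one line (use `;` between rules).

Expr → ( ( | Term Term ( | Expr Expr ) | ) ( | ( | ( Term; Term → ( | ( Factor; Factor → ( ( | Term Term ( | Expr Expr )

Unit pairs: Expr ⇒* {Factor}.
Replace each nonterminal's rules with the union of the non-unit rules of every nonterminal it unit-derives.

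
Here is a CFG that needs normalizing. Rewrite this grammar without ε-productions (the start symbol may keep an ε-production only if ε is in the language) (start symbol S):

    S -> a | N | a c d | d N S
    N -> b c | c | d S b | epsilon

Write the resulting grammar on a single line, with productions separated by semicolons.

Nullable set = {N, S}.
ε ∈ L(G) since S is nullable, so keep S → ε.
Add the nullable-subset variants: S → d N S gives d N S | d N | d S | d. N → d S b gives d S b | d b.

S -> a | N | a c d | d N S | d N | d S | d | ε; N -> b c | c | d S b | d b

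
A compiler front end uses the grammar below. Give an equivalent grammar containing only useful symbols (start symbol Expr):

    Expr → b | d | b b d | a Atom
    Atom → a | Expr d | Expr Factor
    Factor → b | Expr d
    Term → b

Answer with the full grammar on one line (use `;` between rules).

Expr → b | d | b b d | a Atom; Atom → a | Expr d | Expr Factor; Factor → b | Expr d

Generating nonterminals: {Atom, Expr, Factor, Term}.
Reachable from Expr after that: {Atom, Expr, Factor}.
Removed useless symbols: {Term} and every production mentioning them.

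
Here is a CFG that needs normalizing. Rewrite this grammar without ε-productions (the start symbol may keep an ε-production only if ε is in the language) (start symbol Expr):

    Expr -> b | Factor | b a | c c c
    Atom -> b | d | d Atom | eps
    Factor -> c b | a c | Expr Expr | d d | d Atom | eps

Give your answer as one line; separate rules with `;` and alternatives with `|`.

Expr -> b | Factor | b a | c c c | eps; Atom -> b | d | d Atom; Factor -> c b | a c | Expr Expr | Expr | d d | d Atom | d

The nullable symbols are {Atom, Expr, Factor}.
ε ∈ L(G) since Expr is nullable, so keep Expr → ε.
For each production, add variants omitting each subset of nullable occurrences: Factor → Expr Expr gives Expr Expr | Expr. Factor → d Atom gives d Atom | d.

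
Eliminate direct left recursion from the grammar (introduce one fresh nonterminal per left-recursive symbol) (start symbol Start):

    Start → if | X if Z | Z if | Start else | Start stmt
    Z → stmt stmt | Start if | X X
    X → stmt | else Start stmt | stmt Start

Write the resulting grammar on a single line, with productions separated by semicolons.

Left recursion appears on Start.
For Start: α = {else, stmt}, β = {if, X if Z, Z if}. Rewrite as Start → β Start1 and Start1 → α Start1 | ε.

Start → if Start1 | X if Z Start1 | Z if Start1; Z → stmt stmt | Start if | X X; X → stmt | else Start stmt | stmt Start; Start1 → else Start1 | stmt Start1 | ε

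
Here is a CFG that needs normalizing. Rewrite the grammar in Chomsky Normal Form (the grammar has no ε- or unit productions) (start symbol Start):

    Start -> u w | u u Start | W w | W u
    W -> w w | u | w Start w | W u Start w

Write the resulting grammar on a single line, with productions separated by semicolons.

Introduce a nonterminal for each terminal appearing in a rule of length ≥ 2: X1 → u, X2 → w.
Binarize each right-hand side of length ≥ 3 by chaining fresh nonterminals (Y1, Y2, …): affected rules were Start → X1 X1 Start; W → X2 Start X2; W → W X1 Start X2.

Start -> X1 X2 | X1 Y1 | W X2 | W X1; W -> X2 X2 | u | X2 Y2 | W Y3; X1 -> u; X2 -> w; Y1 -> X1 Start; Y2 -> Start X2; Y3 -> X1 Y4; Y4 -> Start X2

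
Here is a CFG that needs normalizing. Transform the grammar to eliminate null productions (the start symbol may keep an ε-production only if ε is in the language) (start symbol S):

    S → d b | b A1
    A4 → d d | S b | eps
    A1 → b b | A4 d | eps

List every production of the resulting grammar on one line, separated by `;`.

S → d b | b A1 | b; A4 → d d | S b; A1 → b b | A4 d | d

Nullable nonterminals: {A1, A4}.
ε ∉ L(G), so no ε-production is kept.
Expand every rule over subsets of its nullable positions: S → b A1 gives b A1 | b. A1 → A4 d gives A4 d | d.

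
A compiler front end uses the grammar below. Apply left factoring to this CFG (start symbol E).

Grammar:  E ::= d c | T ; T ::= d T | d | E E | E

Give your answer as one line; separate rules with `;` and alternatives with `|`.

E ::= d c | T; T ::= d T' | E T''; T' ::= T | ε; T'' ::= E | ε

T has alternatives sharing prefix 'd': factor to T → d T' with T' → T | ε.
T has alternatives sharing prefix 'E': factor to T → E T'' with T'' → E | ε.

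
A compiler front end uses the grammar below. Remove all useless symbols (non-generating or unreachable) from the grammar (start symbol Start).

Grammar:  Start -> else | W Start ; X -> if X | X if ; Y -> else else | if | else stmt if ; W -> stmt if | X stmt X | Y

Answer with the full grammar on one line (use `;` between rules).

Start -> else | W Start; Y -> else else | if | else stmt if; W -> stmt if | Y

Generating nonterminals: {Start, W, Y}.
Reachable from Start after that: {Start, W, Y}.
Removed useless symbols: {X} and every production mentioning them.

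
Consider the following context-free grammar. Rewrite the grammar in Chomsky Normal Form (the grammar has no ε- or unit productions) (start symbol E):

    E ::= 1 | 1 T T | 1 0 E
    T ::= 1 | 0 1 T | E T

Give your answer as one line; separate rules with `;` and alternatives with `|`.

E ::= 1 | X1 Y1 | X1 Y2; T ::= 1 | X2 Y3 | E T; X1 ::= 1; X2 ::= 0; Y1 ::= T T; Y2 ::= X2 E; Y3 ::= X1 T

Introduce a nonterminal for each terminal appearing in a rule of length ≥ 2: X1 → 1, X2 → 0.
Binarize each right-hand side of length ≥ 3 by chaining fresh nonterminals (Y1, Y2, …): affected rules were E → X1 T T; E → X1 X2 E; T → X2 X1 T.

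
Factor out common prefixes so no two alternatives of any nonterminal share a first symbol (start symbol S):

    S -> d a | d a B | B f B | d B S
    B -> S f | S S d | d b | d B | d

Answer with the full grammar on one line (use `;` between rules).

S -> B f B | d S'; B -> d B' | S B''; S' -> B S | a S''; B' -> b | B | ε; B'' -> f | S d; S'' -> ε | B

S has alternatives sharing prefix 'd': factor to S → d S' with S' → a | a B | B S.
B has alternatives sharing prefix 'd': factor to B → d B' with B' → b | B | ε.
B has alternatives sharing prefix 'S': factor to B → S B'' with B'' → f | S d.
S' has alternatives sharing prefix 'a': factor to S' → a S'' with S'' → ε | B.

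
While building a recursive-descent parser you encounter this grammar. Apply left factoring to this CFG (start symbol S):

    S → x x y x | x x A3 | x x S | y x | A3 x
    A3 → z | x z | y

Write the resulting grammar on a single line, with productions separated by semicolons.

S → y x | A3 x | x x S'; A3 → z | x z | y; S' → y x | A3 | S

S has alternatives sharing prefix 'x x': factor to S → x x S' with S' → y x | A3 | S.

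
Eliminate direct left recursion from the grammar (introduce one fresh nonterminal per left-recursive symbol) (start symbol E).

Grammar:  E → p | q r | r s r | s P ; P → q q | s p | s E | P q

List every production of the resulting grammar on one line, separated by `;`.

P is directly left-recursive.
For P: α = {q}, β = {q q, s p, s E}. Rewrite as P → β P' and P' → α P' | ε.

E → p | q r | r s r | s P; P → q q P' | s p P' | s E P'; P' → q P' | ε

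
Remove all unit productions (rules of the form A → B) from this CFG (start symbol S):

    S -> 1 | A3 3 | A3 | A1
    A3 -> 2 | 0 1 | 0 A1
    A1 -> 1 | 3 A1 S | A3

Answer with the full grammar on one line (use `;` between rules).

Unit pairs: A1 ⇒* {A3}; S ⇒* {A1, A3}.
For every A with A ⇒* B via unit rules, add B's non-unit alternatives to A; then delete every rule of the form X → Y.

S -> 1 | 3 A1 S | A3 3 | 2 | 0 1 | 0 A1; A3 -> 2 | 0 1 | 0 A1; A1 -> 1 | 3 A1 S | 2 | 0 1 | 0 A1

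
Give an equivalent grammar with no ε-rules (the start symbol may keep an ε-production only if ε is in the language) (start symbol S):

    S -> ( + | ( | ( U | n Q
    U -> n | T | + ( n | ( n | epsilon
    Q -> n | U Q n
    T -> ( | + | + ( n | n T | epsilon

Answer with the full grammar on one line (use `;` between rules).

Nullable set = {T, U}.
ε ∉ L(G), so no ε-production is kept.
Expand every rule over subsets of its nullable positions: Q → U Q n gives U Q n | Q n. T → n T gives n T | n.

S -> ( + | ( | ( U | n Q; U -> n | T | + ( n | ( n; Q -> n | U Q n | Q n; T -> ( | + | + ( n | n T | n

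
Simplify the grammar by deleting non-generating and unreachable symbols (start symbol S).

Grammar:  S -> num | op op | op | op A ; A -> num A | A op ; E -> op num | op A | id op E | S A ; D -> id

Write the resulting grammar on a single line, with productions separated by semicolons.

Generating nonterminals: {D, E, S}.
Reachable from S after that: {S}.
Removed useless symbols: {A, D, E} and every production mentioning them.

S -> num | op op | op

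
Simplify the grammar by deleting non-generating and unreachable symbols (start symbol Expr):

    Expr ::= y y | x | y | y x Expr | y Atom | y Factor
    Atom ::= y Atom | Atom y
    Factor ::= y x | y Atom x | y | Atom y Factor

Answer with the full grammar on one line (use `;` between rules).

Generating nonterminals: {Expr, Factor}.
Reachable from Expr after that: {Expr, Factor}.
Removed useless symbols: {Atom} and every production mentioning them.

Expr ::= y y | x | y | y x Expr | y Factor; Factor ::= y x | y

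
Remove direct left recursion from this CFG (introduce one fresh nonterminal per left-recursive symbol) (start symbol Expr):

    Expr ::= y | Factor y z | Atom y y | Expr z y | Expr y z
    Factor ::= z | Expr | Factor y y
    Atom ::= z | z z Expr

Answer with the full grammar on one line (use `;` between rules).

Expr ::= y Expr1 | Factor y z Expr1 | Atom y y Expr1; Factor ::= z Factor1 | Expr Factor1; Atom ::= z | z z Expr; Expr1 ::= z y Expr1 | y z Expr1 | epsilon; Factor1 ::= y y Factor1 | epsilon

Expr, Factor are directly left-recursive.
For Expr: α = {z y, y z}, β = {y, Factor y z, Atom y y}. Rewrite as Expr → β Expr1 and Expr1 → α Expr1 | ε.
For Factor: α = {y y}, β = {z, Expr}. Rewrite as Factor → β Factor1 and Factor1 → α Factor1 | ε.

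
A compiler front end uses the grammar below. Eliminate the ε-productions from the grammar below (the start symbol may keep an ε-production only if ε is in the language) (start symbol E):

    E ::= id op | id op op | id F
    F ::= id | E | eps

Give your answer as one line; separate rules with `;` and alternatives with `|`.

Nullable nonterminals: {F}.
ε ∉ L(G), so no ε-production is kept.
For each production, add variants omitting each subset of nullable occurrences: E → id F gives id F | id.

E ::= id op | id op op | id F | id; F ::= id | E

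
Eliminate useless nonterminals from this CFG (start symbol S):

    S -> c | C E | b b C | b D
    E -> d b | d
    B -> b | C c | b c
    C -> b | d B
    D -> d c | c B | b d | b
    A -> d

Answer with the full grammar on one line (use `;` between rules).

S -> c | C E | b b C | b D; E -> d b | d; B -> b | C c | b c; C -> b | d B; D -> d c | c B | b d | b

Generating nonterminals: {A, B, C, D, E, S}.
Reachable from S after that: {B, C, D, E, S}.
Removed useless symbols: {A} and every production mentioning them.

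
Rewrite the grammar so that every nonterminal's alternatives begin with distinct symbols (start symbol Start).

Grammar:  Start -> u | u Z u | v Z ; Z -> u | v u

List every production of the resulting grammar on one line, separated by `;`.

Start has alternatives sharing prefix 'u': factor to Start → u Start1 with Start1 → ε | Z u.

Start -> v Z | u Start1; Z -> u | v u; Start1 -> epsilon | Z u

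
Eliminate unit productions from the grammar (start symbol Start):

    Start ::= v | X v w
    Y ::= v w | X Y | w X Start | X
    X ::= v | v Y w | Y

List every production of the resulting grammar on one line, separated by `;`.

Unit pairs: X ⇒* {Y}; Y ⇒* {X}.
Replace each nonterminal's rules with the union of the non-unit rules of every nonterminal it unit-derives.

Start ::= v | X v w; Y ::= v | v Y w | v w | X Y | w X Start; X ::= v | v Y w | v w | X Y | w X Start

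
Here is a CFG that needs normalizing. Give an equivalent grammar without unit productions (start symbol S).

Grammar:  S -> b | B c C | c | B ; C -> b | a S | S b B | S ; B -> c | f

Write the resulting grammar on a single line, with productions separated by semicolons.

Unit pairs: C ⇒* {B, S}; S ⇒* {B}.
Replace each nonterminal's rules with the union of the non-unit rules of every nonterminal it unit-derives.

S -> c | f | b | B c C; C -> c | f | b | a S | S b B | B c C; B -> c | f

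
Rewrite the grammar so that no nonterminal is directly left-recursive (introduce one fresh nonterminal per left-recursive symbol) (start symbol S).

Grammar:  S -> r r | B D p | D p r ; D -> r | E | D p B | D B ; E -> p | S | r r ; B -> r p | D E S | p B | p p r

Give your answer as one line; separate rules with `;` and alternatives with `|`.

S -> r r | B D p | D p r; D -> r D' | E D'; E -> p | S | r r; B -> r p | D E S | p B | p p r; D' -> p B D' | B D' | ε

Left recursion appears on D.
For D: α = {p B, B}, β = {r, E}. Rewrite as D → β D' and D' → α D' | ε.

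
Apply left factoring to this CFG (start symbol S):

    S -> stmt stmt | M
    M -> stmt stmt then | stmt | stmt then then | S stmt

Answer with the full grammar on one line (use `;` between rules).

S -> stmt stmt | M; M -> S stmt | stmt M'; M' -> stmt then | ε | then then

M has alternatives sharing prefix 'stmt': factor to M → stmt M' with M' → stmt then | ε | then then.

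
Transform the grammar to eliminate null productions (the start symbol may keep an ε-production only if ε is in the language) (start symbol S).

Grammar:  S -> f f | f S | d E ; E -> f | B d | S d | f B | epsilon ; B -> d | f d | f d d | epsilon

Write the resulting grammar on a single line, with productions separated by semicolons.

S -> f f | f S | d E | d; E -> f | B d | d | S d | f B; B -> d | f d | f d d

Nullable set = {B, E}.
ε ∉ L(G), so no ε-production is kept.
Add the nullable-subset variants: S → d E gives d E | d. E → B d gives B d | d.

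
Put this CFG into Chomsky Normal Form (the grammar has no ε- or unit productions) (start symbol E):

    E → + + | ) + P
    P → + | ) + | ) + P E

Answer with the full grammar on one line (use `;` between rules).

E → X1 X1 | X2 Y1; P → + | X2 X1 | X2 Y2; X1 → +; X2 → ); Y1 → X1 P; Y2 → X1 Y3; Y3 → P E

Introduce a nonterminal for each terminal appearing in a rule of length ≥ 2: X1 → +, X2 → ).
Binarize each right-hand side of length ≥ 3 by chaining fresh nonterminals (Y1, Y2, …): affected rules were E → X2 X1 P; P → X2 X1 P E.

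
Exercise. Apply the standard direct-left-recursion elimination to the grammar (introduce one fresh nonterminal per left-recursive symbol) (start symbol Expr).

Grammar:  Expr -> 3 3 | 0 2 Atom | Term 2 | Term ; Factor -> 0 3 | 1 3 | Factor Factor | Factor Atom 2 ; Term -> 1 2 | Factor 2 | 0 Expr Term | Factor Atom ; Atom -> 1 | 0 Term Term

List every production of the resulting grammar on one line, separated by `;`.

Directly left-recursive nonterminal: Factor.
For Factor: α = {Factor, Atom 2}, β = {0 3, 1 3}. Rewrite as Factor → β Factor1 and Factor1 → α Factor1 | ε.

Expr -> 3 3 | 0 2 Atom | Term 2 | Term; Factor -> 0 3 Factor1 | 1 3 Factor1; Term -> 1 2 | Factor 2 | 0 Expr Term | Factor Atom; Atom -> 1 | 0 Term Term; Factor1 -> Factor Factor1 | Atom 2 Factor1 | ε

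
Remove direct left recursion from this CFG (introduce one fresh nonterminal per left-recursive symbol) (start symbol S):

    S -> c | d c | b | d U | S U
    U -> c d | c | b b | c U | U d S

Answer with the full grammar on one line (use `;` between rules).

S -> c S' | d c S' | b S' | d U S'; U -> c d U' | c U' | b b U' | c U U'; S' -> U S' | ε; U' -> d S U' | ε

Left recursion appears on S, U.
For S: α = {U}, β = {c, d c, b, d U}. Rewrite as S → β S' and S' → α S' | ε.
For U: α = {d S}, β = {c d, c, b b, c U}. Rewrite as U → β U' and U' → α U' | ε.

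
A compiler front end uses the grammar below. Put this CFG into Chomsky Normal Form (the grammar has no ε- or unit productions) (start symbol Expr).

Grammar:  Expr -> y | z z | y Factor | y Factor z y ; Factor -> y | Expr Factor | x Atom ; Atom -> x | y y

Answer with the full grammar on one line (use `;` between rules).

Introduce a nonterminal for each terminal appearing in a rule of length ≥ 2: X1 → z, X2 → y, X3 → x.
Binarize each right-hand side of length ≥ 3 by chaining fresh nonterminals (Y1, Y2, …): affected rules were Expr → X2 Factor X1 X2.

Expr -> y | X1 X1 | X2 Factor | X2 Y1; Factor -> y | Expr Factor | X3 Atom; Atom -> x | X2 X2; X1 -> z; X2 -> y; X3 -> x; Y1 -> Factor Y2; Y2 -> X1 X2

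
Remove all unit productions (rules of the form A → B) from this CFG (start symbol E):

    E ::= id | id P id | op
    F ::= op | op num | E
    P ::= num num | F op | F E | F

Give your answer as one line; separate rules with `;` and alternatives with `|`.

Unit pairs: F ⇒* {E}; P ⇒* {E, F}.
Replace each nonterminal's rules with the union of the non-unit rules of every nonterminal it unit-derives.

E ::= id | id P id | op; F ::= id | id P id | op | op num; P ::= id | id P id | op | op num | num num | F op | F E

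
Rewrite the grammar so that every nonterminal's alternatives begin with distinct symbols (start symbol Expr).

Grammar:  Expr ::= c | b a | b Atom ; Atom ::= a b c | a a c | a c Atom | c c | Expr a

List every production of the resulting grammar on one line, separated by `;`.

Expr has alternatives sharing prefix 'b': factor to Expr → b Expr1 with Expr1 → a | Atom.
Atom has alternatives sharing prefix 'a': factor to Atom → a Atom1 with Atom1 → b c | a c | c Atom.

Expr ::= c | b Expr1; Atom ::= c c | Expr a | a Atom1; Expr1 ::= a | Atom; Atom1 ::= b c | a c | c Atom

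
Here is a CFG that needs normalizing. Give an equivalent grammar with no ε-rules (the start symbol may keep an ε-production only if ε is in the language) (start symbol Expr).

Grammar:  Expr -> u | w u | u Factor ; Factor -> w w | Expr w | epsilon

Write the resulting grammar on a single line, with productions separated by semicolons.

Expr -> u | w u | u Factor; Factor -> w w | Expr w

Nullable nonterminals: {Factor}.
ε ∉ L(G), so no ε-production is kept.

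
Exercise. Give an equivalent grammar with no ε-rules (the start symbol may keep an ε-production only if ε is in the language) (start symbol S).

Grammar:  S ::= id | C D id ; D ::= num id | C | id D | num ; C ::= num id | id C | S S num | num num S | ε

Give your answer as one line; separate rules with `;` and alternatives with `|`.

The nullable symbols are {C, D}.
ε ∉ L(G), so no ε-production is kept.
Expand every rule over subsets of its nullable positions: S → C D id gives C D id | C id | D id. D → id D gives id D | id. C → id C gives id C | id.

S ::= id | C D id | C id | D id; D ::= num id | C | id D | id | num; C ::= num id | id C | id | S S num | num num S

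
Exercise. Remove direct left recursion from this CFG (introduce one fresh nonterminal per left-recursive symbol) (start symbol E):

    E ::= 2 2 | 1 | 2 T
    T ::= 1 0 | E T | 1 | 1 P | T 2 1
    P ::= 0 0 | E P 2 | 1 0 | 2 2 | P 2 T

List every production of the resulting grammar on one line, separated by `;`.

Left recursion appears on T, P.
For T: α = {2 1}, β = {1 0, E T, 1, 1 P}. Rewrite as T → β T' and T' → α T' | ε.
For P: α = {2 T}, β = {0 0, E P 2, 1 0, 2 2}. Rewrite as P → β P' and P' → α P' | ε.

E ::= 2 2 | 1 | 2 T; T ::= 1 0 T' | E T T' | 1 T' | 1 P T'; P ::= 0 0 P' | E P 2 P' | 1 0 P' | 2 2 P'; T' ::= 2 1 T' | ε; P' ::= 2 T P' | ε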